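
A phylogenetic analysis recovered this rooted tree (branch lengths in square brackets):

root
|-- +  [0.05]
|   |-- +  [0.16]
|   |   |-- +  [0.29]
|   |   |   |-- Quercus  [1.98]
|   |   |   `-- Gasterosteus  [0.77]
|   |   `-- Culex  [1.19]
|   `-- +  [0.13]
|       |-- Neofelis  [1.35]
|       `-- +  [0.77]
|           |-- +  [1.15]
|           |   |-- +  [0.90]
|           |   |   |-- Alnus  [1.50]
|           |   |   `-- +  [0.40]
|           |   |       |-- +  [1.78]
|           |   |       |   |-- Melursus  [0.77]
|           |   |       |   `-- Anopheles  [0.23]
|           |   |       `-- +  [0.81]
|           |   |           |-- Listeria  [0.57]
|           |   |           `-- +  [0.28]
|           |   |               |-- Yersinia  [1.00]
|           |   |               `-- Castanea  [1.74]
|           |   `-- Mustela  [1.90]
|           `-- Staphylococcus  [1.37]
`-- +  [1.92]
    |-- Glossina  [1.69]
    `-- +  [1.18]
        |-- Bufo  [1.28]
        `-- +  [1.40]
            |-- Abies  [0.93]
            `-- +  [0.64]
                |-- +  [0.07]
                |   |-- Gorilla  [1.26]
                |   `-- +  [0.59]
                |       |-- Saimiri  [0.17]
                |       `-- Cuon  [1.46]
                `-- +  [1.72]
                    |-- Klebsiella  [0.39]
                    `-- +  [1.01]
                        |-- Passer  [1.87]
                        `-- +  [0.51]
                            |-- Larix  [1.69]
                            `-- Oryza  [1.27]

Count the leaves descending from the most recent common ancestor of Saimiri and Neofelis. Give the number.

22

The MRCA of Saimiri and Neofelis is the root, so the clade is the entire tree.
That clade contains 22 terminal taxa: Abies, Alnus, Anopheles, Bufo, Castanea, Culex, Cuon, Gasterosteus, Glossina, Gorilla, Klebsiella, Larix, Listeria, Melursus, Mustela, Neofelis, Oryza, Passer, Quercus, Saimiri, Staphylococcus, Yersinia.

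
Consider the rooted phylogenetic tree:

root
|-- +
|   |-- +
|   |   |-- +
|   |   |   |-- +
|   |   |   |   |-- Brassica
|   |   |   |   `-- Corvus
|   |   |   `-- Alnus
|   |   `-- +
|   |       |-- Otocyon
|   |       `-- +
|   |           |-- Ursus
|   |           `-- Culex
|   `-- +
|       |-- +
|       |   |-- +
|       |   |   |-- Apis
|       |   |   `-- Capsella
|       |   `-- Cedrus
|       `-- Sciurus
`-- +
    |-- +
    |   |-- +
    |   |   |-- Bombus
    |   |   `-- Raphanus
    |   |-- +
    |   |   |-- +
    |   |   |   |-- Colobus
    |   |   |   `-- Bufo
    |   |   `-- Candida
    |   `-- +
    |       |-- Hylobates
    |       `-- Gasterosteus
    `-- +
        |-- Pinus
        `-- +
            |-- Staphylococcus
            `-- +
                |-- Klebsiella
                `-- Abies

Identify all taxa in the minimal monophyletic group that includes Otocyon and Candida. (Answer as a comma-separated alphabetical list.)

Tracing Otocyon: it sits inside (Otocyon,(Ursus,Culex)).
Tracing Candida: it sits inside ((Colobus,Bufo),Candida).
The smallest clade enclosing both is the whole tree (their MRCA is the root), so the answer is all 21 tips in alphabetical order.

Abies, Alnus, Apis, Bombus, Brassica, Bufo, Candida, Capsella, Cedrus, Colobus, Corvus, Culex, Gasterosteus, Hylobates, Klebsiella, Otocyon, Pinus, Raphanus, Sciurus, Staphylococcus, Ursus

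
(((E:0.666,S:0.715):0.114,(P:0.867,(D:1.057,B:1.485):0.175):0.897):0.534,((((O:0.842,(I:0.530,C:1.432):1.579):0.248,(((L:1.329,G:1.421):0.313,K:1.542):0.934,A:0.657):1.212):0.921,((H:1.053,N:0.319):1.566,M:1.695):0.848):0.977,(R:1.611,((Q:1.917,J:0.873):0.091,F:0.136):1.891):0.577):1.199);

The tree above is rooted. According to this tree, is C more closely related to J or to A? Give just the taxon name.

The MRCA of C and A subtends ((O,(I,C)),(((L,G),K),A)) (7 taxa).
The MRCA of C and J subtends ((((O,(I,C)),(((L,G),K),A)),((H,N),M)),(R,((Q,J),F))) (14 taxa).
The first is nested inside the second, so C shares a more recent common ancestor with A.

A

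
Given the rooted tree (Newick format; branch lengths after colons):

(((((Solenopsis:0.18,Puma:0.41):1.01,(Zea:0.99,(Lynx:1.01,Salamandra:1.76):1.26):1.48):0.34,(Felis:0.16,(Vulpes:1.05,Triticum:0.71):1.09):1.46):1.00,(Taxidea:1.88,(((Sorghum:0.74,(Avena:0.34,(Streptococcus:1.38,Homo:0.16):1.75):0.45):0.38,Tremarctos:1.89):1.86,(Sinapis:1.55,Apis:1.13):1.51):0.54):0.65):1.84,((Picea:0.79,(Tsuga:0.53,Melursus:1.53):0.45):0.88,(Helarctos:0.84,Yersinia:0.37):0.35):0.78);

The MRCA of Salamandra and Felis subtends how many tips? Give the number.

8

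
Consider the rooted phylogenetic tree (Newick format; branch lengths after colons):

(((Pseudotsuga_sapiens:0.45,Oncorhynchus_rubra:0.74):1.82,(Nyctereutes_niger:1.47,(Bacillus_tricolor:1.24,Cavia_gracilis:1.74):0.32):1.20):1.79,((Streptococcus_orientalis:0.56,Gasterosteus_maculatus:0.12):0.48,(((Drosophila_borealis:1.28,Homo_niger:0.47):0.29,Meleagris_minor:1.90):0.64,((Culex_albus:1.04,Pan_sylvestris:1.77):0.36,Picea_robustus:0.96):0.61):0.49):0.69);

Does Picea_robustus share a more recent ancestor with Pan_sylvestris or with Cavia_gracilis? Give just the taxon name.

The MRCA of Picea_robustus and Pan_sylvestris subtends ((Culex_albus,Pan_sylvestris),Picea_robustus) (3 taxa).
The MRCA of Picea_robustus and Cavia_gracilis is the root, subtending the entire tree (13 taxa).
The first is nested inside the second, so Picea_robustus shares a more recent common ancestor with Pan_sylvestris.

Pan_sylvestris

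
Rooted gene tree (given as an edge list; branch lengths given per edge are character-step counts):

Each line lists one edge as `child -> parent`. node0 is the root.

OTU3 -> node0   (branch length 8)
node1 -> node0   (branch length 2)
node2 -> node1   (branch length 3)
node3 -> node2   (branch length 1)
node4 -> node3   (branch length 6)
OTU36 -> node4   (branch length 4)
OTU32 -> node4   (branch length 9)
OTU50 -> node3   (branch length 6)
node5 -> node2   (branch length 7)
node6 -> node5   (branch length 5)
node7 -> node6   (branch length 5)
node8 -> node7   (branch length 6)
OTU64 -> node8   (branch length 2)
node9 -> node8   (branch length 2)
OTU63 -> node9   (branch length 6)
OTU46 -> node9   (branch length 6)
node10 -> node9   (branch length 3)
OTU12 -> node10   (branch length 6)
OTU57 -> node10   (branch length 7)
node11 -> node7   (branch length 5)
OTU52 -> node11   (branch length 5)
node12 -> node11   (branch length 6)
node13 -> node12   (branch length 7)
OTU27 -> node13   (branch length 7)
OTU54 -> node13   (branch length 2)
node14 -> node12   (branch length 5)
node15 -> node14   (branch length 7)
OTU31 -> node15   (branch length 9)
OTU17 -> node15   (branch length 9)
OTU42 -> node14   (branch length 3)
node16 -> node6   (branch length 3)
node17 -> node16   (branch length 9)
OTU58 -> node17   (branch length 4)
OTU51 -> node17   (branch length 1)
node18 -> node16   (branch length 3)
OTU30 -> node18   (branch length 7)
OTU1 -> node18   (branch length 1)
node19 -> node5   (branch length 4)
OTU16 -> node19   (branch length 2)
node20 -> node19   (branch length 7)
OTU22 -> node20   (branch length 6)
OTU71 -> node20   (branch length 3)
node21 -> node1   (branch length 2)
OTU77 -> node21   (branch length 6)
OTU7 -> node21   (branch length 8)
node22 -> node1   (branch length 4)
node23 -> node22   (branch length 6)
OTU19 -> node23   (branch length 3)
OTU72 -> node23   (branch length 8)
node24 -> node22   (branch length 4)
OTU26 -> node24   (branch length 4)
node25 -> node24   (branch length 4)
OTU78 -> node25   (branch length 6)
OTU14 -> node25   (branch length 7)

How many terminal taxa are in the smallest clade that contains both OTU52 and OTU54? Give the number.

The MRCA of OTU52 and OTU54 is the node subtending (OTU52,((OTU27,OTU54),((OTU31,OTU17),OTU42))).
That clade contains 6 terminal taxa: OTU17, OTU27, OTU31, OTU42, OTU52, OTU54.

6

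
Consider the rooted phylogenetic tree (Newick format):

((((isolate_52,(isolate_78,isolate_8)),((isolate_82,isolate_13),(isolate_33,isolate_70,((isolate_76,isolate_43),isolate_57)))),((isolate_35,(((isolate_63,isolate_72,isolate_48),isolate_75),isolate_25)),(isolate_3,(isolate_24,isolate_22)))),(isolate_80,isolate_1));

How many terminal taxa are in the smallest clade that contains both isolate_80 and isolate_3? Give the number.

21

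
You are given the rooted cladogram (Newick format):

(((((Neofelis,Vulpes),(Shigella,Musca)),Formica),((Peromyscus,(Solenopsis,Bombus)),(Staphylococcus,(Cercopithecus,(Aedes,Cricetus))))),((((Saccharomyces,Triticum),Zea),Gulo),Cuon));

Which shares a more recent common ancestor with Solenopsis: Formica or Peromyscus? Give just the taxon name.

Peromyscus

The MRCA of Solenopsis and Peromyscus subtends (Peromyscus,(Solenopsis,Bombus)) (3 taxa).
The MRCA of Solenopsis and Formica subtends ((((Neofelis,Vulpes),(Shigella,Musca)),Formica),((Peromyscus,(Solenopsis,Bombus)),(Staphylococcus,(Cercopithecus,(Aedes,Cricetus))))) (12 taxa).
The first is nested inside the second, so Solenopsis shares a more recent common ancestor with Peromyscus.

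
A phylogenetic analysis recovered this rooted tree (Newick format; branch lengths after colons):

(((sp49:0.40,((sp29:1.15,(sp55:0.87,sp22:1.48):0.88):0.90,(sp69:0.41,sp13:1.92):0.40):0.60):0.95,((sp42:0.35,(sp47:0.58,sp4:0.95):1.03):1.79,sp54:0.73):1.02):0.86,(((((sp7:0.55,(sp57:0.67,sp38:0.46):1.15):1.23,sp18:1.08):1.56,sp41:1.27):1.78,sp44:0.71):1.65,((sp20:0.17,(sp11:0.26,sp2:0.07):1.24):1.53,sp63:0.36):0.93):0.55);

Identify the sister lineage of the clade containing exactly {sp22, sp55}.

The clade containing exactly {sp22, sp55} attaches to the tree at the node subtending (sp29,(sp55,sp22)).
The other lineage descending from that same node — the sister group — is the single tip sp29.

sp29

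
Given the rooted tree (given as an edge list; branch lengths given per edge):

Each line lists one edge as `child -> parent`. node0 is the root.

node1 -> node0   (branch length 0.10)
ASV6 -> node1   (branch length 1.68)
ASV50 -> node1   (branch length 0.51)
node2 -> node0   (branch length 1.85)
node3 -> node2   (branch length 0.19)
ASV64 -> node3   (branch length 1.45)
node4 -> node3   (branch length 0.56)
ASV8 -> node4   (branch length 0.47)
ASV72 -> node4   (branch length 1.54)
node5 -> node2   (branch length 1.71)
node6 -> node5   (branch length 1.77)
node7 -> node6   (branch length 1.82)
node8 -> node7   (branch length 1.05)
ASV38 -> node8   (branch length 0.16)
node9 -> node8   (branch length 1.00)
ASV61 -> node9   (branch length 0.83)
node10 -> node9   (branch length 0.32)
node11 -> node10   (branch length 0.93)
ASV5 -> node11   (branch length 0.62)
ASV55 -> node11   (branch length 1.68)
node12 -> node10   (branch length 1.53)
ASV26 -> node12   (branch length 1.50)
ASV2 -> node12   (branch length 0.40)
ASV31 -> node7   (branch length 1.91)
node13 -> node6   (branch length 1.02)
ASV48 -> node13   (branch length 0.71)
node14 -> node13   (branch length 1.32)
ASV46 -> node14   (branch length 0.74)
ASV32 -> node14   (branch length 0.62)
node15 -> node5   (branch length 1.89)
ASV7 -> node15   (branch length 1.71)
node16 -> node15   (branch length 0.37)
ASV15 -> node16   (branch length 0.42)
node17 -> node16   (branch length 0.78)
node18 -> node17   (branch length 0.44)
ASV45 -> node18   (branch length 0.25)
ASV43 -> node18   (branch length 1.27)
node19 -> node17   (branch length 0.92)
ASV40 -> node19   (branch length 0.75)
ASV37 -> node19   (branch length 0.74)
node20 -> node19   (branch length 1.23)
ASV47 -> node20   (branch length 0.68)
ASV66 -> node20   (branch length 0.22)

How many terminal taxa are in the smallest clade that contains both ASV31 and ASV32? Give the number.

10

The MRCA of ASV31 and ASV32 is the node subtending (((ASV38,(ASV61,((ASV5,ASV55),(ASV26,ASV2)))),ASV31),(ASV48,(ASV46,ASV32))).
That clade contains 10 terminal taxa: ASV2, ASV26, ASV31, ASV32, ASV38, ASV46, ASV48, ASV5, ASV55, ASV61.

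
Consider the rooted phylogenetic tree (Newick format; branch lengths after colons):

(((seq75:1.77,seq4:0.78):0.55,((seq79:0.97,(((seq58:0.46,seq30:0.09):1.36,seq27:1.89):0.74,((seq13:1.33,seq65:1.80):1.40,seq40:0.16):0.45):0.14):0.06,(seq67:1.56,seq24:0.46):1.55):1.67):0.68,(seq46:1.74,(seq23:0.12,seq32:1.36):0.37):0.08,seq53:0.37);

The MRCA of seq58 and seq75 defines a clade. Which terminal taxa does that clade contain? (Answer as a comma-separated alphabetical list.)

seq13, seq24, seq27, seq30, seq4, seq40, seq58, seq65, seq67, seq75, seq79

Tracing seq58: it sits inside (seq58,seq30).
Tracing seq75: it sits inside (seq75,seq4).
The smallest clade enclosing both is ((seq75,seq4),((seq79,(((seq58,seq30),seq27),((seq13,seq65),seq40))),(seq67,seq24))); the answer is its 11 terminal taxa in alphabetical order.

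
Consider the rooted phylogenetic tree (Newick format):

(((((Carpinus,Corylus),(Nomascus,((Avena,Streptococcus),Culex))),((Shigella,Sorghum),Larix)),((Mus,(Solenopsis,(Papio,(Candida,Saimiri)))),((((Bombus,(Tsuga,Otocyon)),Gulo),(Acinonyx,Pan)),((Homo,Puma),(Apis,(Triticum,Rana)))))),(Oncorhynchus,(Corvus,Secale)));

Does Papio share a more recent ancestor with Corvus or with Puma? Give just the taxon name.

Puma

The MRCA of Papio and Puma subtends ((Mus,(Solenopsis,(Papio,(Candida,Saimiri)))),((((Bombus,(Tsuga,Otocyon)),Gulo),(Acinonyx,Pan)),((Homo,Puma),(Apis,(Triticum,Rana))))) (16 taxa).
The MRCA of Papio and Corvus is the root, subtending the entire tree (28 taxa).
The first is nested inside the second, so Papio shares a more recent common ancestor with Puma.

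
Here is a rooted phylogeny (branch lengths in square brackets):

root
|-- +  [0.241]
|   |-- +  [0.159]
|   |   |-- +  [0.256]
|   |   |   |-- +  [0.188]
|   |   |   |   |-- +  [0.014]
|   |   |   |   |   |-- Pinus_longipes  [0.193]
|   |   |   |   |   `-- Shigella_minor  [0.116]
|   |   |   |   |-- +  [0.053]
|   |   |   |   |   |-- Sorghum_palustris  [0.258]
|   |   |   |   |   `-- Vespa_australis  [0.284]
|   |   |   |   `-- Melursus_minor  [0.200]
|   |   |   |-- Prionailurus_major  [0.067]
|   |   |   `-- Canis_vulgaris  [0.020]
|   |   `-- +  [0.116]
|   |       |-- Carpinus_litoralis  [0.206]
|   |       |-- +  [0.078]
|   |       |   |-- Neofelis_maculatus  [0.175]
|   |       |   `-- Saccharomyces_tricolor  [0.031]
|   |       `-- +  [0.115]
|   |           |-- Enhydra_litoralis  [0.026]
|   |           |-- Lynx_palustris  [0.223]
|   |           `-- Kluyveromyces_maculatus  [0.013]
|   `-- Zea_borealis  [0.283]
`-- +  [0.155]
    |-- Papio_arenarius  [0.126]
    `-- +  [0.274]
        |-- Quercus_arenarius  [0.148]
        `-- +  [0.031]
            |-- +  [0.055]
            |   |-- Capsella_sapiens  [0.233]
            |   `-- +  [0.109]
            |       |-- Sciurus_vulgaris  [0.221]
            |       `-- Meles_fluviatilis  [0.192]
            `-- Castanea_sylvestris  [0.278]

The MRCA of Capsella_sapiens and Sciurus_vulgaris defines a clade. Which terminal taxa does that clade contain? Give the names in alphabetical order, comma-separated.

Capsella_sapiens, Meles_fluviatilis, Sciurus_vulgaris

Tracing Capsella_sapiens: it sits inside (Capsella_sapiens,(Sciurus_vulgaris,Meles_fluviatilis)).
Tracing Sciurus_vulgaris: it sits inside (Sciurus_vulgaris,Meles_fluviatilis).
The smallest clade enclosing both is (Capsella_sapiens,(Sciurus_vulgaris,Meles_fluviatilis)); the answer is its 3 terminal taxa in alphabetical order.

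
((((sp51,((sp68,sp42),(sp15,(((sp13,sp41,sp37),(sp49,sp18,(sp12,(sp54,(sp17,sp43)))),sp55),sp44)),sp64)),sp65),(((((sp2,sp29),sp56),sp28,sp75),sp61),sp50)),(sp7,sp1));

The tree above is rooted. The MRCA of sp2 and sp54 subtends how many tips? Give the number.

The MRCA of sp2 and sp54 is the node subtending (((sp51,((sp68,sp42),(sp15,(((sp13,sp41,sp37),(sp49,sp18,(sp12,(sp54,(sp17,sp43)))),sp55),sp44)),sp64)),sp65),(((((sp2,sp29),sp56),sp28,sp75),sp61),sp50)).
That clade contains 24 terminal taxa: sp12, sp13, sp15, sp17, sp18, sp2, sp28, sp29, sp37, sp41, sp42, sp43, sp44, sp49, sp50, sp51, sp54, sp55, sp56, sp61, sp64, sp65, sp68, sp75.

24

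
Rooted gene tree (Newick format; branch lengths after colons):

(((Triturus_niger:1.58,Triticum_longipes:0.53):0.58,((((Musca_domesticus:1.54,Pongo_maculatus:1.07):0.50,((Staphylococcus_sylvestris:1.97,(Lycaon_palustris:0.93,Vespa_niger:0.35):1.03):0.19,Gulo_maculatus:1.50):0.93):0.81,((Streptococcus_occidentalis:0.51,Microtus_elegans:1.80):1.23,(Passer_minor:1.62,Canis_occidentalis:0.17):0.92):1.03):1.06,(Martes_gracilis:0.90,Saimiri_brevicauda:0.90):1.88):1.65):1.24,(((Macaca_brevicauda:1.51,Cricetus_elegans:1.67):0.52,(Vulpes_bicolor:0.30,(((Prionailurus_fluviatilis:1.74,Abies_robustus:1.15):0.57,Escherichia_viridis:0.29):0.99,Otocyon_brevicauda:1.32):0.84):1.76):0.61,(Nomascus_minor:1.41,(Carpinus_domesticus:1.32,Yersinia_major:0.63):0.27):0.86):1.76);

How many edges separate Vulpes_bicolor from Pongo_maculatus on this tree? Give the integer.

10

The MRCA of Vulpes_bicolor and Pongo_maculatus is the root of the tree.
From Vulpes_bicolor up to that node: 4 branches. From Pongo_maculatus up to the same node: 6 branches. Total: 4 + 6 = 10.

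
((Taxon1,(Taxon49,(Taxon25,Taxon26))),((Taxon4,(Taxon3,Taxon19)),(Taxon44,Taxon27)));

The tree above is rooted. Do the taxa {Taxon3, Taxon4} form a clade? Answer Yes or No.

No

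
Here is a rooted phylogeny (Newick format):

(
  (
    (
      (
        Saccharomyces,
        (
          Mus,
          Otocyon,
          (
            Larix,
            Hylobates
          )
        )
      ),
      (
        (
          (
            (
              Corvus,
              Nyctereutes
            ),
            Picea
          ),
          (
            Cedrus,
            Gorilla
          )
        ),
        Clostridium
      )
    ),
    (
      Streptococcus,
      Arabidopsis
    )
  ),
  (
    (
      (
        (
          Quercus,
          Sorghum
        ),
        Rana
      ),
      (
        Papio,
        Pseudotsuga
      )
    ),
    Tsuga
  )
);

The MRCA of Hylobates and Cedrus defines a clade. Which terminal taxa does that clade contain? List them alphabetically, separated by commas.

Tracing Hylobates: it sits inside (Larix,Hylobates).
Tracing Cedrus: it sits inside (Cedrus,Gorilla).
The smallest clade enclosing both is ((Saccharomyces,(Mus,Otocyon,(Larix,Hylobates))),((((Corvus,Nyctereutes),Picea),(Cedrus,Gorilla)),Clostridium)); the answer is its 11 terminal taxa in alphabetical order.

Cedrus, Clostridium, Corvus, Gorilla, Hylobates, Larix, Mus, Nyctereutes, Otocyon, Picea, Saccharomyces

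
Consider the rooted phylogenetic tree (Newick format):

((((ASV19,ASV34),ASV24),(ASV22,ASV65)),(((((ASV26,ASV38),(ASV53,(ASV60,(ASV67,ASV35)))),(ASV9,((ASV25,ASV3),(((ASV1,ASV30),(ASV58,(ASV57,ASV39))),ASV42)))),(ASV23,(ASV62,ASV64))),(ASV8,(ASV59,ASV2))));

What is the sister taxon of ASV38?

ASV38 attaches to the tree at the node subtending (ASV26,ASV38).
The other lineage descending from that same node — the sister group — is the single tip ASV26.

ASV26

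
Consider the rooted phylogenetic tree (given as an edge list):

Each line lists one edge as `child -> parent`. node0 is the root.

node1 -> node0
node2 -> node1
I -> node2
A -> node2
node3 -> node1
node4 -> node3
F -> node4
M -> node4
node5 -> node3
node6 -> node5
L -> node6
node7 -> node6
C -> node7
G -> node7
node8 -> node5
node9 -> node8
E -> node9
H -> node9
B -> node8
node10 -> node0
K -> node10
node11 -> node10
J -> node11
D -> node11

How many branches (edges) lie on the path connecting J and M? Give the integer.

7

The MRCA of J and M is the root of the tree.
From J up to that node: 3 branches. From M up to the same node: 4 branches. Total: 3 + 4 = 7.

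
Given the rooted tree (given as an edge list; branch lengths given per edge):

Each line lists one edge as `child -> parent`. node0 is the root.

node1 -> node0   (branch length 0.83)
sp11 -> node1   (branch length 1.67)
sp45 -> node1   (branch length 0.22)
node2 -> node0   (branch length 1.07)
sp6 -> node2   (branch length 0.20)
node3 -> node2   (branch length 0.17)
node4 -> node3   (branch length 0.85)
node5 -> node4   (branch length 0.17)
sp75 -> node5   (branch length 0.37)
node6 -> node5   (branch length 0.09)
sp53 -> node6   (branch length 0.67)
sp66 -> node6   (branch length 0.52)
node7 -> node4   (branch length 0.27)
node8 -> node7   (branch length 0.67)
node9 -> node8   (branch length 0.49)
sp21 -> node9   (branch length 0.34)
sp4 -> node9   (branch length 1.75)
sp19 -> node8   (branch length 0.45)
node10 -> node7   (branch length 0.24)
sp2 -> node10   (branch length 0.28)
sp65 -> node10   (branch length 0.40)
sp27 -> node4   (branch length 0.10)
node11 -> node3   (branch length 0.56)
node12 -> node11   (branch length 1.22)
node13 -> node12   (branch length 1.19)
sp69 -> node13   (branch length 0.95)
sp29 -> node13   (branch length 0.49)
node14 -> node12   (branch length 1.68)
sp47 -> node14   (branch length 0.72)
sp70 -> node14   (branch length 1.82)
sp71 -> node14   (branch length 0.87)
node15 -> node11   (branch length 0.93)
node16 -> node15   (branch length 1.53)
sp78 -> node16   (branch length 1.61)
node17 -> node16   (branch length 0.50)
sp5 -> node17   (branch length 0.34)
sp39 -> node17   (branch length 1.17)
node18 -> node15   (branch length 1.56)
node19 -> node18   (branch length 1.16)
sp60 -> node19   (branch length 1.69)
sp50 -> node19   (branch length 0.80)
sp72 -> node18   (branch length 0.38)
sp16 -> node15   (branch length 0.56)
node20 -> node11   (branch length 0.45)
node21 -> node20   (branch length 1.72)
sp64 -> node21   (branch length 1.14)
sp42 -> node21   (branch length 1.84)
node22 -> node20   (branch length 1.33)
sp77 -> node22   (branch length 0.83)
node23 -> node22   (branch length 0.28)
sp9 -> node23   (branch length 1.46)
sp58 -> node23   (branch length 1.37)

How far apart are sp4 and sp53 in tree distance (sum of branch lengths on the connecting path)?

The path runs sp4 → … → MRCA → … → sp53; the MRCA is the node subtending ((sp75,(sp53,sp66)),(((sp21,sp4),sp19),(sp2,sp65)),sp27).
Branch lengths along that path: 1.75 + 0.49 + 0.67 + 0.27 + 0.17 + 0.09 + 0.67 = 4.11.

4.11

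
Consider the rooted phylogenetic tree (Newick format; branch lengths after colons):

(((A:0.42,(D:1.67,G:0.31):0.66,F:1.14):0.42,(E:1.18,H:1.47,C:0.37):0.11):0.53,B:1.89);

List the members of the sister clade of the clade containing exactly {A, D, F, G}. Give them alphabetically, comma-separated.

The clade containing exactly {A, D, F, G} attaches to the tree at the node subtending ((A,(D,G),F),(E,H,C)).
The other lineage descending from that same node — the sister group — is (E,H,C); its 3 tips in alphabetical order are the answer.

C, E, H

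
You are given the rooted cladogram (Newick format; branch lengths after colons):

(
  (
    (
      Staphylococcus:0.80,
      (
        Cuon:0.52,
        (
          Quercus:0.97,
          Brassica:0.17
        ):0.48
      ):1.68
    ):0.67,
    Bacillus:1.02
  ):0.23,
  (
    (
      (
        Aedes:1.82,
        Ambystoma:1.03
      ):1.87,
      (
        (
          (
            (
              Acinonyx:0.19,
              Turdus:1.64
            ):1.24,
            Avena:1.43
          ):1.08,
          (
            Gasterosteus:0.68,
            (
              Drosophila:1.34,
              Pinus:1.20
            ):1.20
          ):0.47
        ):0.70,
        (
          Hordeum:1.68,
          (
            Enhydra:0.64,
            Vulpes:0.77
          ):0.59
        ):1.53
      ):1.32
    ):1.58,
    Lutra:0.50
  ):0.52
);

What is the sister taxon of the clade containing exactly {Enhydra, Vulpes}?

The clade containing exactly {Enhydra, Vulpes} attaches to the tree at the node subtending (Hordeum,(Enhydra,Vulpes)).
The other lineage descending from that same node — the sister group — is the single tip Hordeum.

Hordeum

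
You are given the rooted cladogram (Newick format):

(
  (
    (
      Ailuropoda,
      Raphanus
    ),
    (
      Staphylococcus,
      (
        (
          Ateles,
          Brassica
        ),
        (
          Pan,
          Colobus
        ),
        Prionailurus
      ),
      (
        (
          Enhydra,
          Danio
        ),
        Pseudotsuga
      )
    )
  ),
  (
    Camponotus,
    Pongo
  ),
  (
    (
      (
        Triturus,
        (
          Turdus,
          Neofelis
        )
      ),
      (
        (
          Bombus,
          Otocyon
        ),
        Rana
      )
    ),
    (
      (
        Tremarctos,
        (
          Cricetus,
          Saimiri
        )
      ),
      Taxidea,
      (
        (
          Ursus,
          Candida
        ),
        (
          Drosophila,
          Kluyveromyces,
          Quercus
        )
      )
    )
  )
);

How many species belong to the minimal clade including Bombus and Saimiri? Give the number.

15

The MRCA of Bombus and Saimiri is the node subtending (((Triturus,(Turdus,Neofelis)),((Bombus,Otocyon),Rana)),((Tremarctos,(Cricetus,Saimiri)),Taxidea,((Ursus,Candida),(Drosophila,Kluyveromyces,Quercus)))).
That clade contains 15 terminal taxa: Bombus, Candida, Cricetus, Drosophila, Kluyveromyces, Neofelis, Otocyon, Quercus, Rana, Saimiri, Taxidea, Tremarctos, Triturus, Turdus, Ursus.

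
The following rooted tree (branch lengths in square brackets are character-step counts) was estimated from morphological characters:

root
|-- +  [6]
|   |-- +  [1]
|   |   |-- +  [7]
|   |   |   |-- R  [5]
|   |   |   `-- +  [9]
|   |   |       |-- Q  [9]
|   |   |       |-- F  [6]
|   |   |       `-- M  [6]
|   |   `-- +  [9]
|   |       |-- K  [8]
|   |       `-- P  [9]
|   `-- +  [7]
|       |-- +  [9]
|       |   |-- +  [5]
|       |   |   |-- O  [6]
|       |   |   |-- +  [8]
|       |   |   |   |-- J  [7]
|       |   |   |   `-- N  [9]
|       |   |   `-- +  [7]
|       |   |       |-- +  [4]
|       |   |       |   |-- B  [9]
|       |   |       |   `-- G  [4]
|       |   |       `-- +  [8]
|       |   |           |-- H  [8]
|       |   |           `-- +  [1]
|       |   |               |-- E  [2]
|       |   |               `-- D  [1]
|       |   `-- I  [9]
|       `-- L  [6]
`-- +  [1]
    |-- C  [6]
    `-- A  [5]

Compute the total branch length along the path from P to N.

The path runs P → … → MRCA → … → N; the MRCA is the node subtending (((R,(Q,F,M)),(K,P)),(((O,(J,N),((B,G),(H,(E,D)))),I),L)).
Branch lengths along that path: 9 + 9 + 1 + 7 + 9 + 5 + 8 + 9 = 57.

57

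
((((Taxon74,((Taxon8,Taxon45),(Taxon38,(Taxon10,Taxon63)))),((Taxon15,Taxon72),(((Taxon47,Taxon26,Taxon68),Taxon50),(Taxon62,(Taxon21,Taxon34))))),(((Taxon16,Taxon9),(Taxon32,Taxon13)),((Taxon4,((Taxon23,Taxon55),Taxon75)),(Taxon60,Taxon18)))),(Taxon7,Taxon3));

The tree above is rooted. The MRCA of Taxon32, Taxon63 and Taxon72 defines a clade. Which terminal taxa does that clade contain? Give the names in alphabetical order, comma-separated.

Tracing Taxon32: it sits inside (Taxon32,Taxon13).
Tracing Taxon63: it sits inside (Taxon10,Taxon63).
Tracing Taxon72: it sits inside (Taxon15,Taxon72).
The smallest clade enclosing all 3 is (((Taxon74,((Taxon8,Taxon45),(Taxon38,(Taxon10,Taxon63)))),((Taxon15,Taxon72),(((Taxon47,Taxon26,Taxon68),Taxon50),(Taxon62,(Taxon21,Taxon34))))),(((Taxon16,Taxon9),(Taxon32,Taxon13)),((Taxon4,((Taxon23,Taxon55),Taxon75)),(Taxon60,Taxon18)))); the answer is its 25 terminal taxa in alphabetical order.

Taxon10, Taxon13, Taxon15, Taxon16, Taxon18, Taxon21, Taxon23, Taxon26, Taxon32, Taxon34, Taxon38, Taxon4, Taxon45, Taxon47, Taxon50, Taxon55, Taxon60, Taxon62, Taxon63, Taxon68, Taxon72, Taxon74, Taxon75, Taxon8, Taxon9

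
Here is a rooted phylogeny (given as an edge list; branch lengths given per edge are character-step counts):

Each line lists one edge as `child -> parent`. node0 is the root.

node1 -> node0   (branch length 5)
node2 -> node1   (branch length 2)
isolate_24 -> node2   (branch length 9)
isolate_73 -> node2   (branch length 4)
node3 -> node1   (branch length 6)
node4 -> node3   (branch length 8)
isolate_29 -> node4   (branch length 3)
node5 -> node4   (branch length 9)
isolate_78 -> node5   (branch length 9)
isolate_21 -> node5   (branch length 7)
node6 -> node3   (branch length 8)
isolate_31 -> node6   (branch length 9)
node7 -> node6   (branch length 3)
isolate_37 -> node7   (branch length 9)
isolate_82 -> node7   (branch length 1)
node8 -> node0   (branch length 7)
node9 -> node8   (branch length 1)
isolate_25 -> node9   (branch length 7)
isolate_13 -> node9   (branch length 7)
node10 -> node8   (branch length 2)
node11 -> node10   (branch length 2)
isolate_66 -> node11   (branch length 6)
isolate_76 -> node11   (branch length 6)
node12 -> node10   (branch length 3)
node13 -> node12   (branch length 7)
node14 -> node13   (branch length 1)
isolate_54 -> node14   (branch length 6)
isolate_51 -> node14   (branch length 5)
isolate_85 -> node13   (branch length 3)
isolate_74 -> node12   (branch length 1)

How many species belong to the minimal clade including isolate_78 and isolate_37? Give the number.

The MRCA of isolate_78 and isolate_37 is the node subtending ((isolate_29,(isolate_78,isolate_21)),(isolate_31,(isolate_37,isolate_82))).
That clade contains 6 terminal taxa: isolate_21, isolate_29, isolate_31, isolate_37, isolate_78, isolate_82.

6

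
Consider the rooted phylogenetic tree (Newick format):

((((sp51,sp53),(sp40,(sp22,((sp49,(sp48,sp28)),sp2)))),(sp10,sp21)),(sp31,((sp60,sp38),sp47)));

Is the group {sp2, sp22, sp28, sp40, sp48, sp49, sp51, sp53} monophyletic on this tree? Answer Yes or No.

The most recent common ancestor of these taxa subtends ((sp51,sp53),(sp40,(sp22,((sp49,(sp48,sp28)),sp2)))).
That clade has exactly 8 tips — every listed taxon and nothing else — so the group is monophyletic.

Yes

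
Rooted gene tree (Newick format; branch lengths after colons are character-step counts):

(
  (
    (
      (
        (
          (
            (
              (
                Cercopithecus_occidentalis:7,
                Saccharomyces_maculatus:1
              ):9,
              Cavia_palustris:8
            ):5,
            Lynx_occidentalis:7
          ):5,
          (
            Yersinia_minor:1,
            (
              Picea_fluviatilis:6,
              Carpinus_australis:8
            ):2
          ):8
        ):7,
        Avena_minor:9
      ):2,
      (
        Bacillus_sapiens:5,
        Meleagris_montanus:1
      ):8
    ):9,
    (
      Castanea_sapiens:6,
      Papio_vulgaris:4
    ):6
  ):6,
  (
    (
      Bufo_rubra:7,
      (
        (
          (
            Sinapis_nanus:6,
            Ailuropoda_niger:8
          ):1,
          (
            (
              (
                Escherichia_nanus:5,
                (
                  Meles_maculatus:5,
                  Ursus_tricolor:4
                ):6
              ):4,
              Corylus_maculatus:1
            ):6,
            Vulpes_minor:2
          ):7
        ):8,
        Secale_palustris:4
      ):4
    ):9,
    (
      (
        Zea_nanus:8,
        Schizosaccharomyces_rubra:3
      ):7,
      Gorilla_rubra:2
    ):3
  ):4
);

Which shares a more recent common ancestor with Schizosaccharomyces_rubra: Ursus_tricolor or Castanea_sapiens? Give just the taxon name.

The MRCA of Schizosaccharomyces_rubra and Ursus_tricolor subtends ((Bufo_rubra,(((Sinapis_nanus,Ailuropoda_niger),(((Escherichia_nanus,(Meles_maculatus,Ursus_tricolor)),Corylus_maculatus),Vulpes_minor)),Secale_palustris)),((Zea_nanus,Schizosaccharomyces_rubra),Gorilla_rubra)) (12 taxa).
The MRCA of Schizosaccharomyces_rubra and Castanea_sapiens is the root, subtending the entire tree (24 taxa).
The first is nested inside the second, so Schizosaccharomyces_rubra shares a more recent common ancestor with Ursus_tricolor.

Ursus_tricolor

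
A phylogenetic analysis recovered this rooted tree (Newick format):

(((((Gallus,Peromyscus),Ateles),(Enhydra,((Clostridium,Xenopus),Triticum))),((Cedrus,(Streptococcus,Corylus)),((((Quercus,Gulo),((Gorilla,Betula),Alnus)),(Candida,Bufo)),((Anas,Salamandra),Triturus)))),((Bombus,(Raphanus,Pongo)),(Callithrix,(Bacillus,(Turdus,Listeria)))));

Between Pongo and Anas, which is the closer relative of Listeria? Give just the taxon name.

Pongo

The MRCA of Listeria and Pongo subtends ((Bombus,(Raphanus,Pongo)),(Callithrix,(Bacillus,(Turdus,Listeria)))) (7 taxa).
The MRCA of Listeria and Anas is the root, subtending the entire tree (27 taxa).
The first is nested inside the second, so Listeria shares a more recent common ancestor with Pongo.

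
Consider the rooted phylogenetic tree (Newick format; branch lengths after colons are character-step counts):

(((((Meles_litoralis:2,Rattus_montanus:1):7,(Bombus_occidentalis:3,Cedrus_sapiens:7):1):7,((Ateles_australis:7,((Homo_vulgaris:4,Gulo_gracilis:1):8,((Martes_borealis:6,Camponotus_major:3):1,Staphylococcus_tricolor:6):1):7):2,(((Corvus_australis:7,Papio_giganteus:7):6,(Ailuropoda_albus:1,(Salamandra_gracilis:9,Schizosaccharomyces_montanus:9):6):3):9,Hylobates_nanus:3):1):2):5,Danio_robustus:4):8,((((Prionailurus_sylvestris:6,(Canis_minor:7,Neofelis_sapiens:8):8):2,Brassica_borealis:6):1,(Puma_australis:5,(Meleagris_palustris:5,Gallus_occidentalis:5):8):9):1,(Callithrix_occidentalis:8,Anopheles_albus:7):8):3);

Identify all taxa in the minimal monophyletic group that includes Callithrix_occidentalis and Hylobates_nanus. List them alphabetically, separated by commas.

Tracing Callithrix_occidentalis: it sits inside (Callithrix_occidentalis,Anopheles_albus).
Tracing Hylobates_nanus: it sits inside (((Corvus_australis,Papio_giganteus),(Ailuropoda_albus,(Salamandra_gracilis,Schizosaccharomyces_montanus))),Hylobates_nanus).
The smallest clade enclosing both is the whole tree (their MRCA is the root), so the answer is all 26 tips in alphabetical order.

Ailuropoda_albus, Anopheles_albus, Ateles_australis, Bombus_occidentalis, Brassica_borealis, Callithrix_occidentalis, Camponotus_major, Canis_minor, Cedrus_sapiens, Corvus_australis, Danio_robustus, Gallus_occidentalis, Gulo_gracilis, Homo_vulgaris, Hylobates_nanus, Martes_borealis, Meleagris_palustris, Meles_litoralis, Neofelis_sapiens, Papio_giganteus, Prionailurus_sylvestris, Puma_australis, Rattus_montanus, Salamandra_gracilis, Schizosaccharomyces_montanus, Staphylococcus_tricolor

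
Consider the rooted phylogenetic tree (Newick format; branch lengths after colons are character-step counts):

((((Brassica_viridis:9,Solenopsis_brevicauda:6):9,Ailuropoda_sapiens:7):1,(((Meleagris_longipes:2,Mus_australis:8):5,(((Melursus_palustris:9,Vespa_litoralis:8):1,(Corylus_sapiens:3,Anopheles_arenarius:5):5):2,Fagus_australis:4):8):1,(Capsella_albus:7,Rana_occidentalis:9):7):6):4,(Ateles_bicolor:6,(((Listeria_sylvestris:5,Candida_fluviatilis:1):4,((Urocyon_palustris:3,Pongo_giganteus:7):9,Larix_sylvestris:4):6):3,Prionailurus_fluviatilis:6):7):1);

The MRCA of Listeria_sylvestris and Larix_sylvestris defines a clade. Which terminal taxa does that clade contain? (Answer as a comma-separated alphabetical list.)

Tracing Listeria_sylvestris: it sits inside (Listeria_sylvestris,Candida_fluviatilis).
Tracing Larix_sylvestris: it sits inside ((Urocyon_palustris,Pongo_giganteus),Larix_sylvestris).
The smallest clade enclosing both is ((Listeria_sylvestris,Candida_fluviatilis),((Urocyon_palustris,Pongo_giganteus),Larix_sylvestris)); the answer is its 5 terminal taxa in alphabetical order.

Candida_fluviatilis, Larix_sylvestris, Listeria_sylvestris, Pongo_giganteus, Urocyon_palustris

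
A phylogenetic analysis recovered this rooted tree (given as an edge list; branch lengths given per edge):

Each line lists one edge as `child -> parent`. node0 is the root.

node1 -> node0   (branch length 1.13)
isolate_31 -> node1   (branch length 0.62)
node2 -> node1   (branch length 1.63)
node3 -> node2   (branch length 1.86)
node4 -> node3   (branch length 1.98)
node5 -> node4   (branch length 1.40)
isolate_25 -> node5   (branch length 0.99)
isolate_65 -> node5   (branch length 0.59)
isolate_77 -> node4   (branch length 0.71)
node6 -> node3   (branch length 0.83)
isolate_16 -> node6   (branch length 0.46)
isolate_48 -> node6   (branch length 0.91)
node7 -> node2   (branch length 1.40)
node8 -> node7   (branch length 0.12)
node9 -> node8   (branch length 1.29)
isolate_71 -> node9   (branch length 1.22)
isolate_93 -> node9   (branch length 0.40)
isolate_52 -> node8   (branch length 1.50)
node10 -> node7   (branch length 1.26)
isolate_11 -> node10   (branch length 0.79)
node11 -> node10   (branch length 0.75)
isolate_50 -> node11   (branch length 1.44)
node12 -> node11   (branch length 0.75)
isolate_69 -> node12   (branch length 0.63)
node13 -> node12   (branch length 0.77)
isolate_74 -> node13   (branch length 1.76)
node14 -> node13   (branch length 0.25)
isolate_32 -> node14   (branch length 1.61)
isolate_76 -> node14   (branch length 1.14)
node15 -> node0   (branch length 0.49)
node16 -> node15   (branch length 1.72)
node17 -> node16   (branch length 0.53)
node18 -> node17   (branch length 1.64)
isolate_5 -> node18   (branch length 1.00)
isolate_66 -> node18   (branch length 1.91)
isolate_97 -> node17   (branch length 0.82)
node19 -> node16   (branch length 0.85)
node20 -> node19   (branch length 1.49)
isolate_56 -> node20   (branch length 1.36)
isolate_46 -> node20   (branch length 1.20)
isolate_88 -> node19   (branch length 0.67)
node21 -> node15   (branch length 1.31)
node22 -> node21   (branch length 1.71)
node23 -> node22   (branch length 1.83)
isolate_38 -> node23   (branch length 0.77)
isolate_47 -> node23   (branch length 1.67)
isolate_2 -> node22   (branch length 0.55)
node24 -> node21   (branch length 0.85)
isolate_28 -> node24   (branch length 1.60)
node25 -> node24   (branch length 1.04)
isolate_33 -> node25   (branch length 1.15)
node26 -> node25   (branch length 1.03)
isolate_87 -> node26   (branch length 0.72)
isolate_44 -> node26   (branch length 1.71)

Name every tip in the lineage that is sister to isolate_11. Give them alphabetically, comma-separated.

isolate_32, isolate_50, isolate_69, isolate_74, isolate_76

isolate_11 attaches to the tree at the node subtending (isolate_11,(isolate_50,(isolate_69,(isolate_74,(isolate_32,isolate_76))))).
The other lineage descending from that same node — the sister group — is (isolate_50,(isolate_69,(isolate_74,(isolate_32,isolate_76)))); its 5 tips in alphabetical order are the answer.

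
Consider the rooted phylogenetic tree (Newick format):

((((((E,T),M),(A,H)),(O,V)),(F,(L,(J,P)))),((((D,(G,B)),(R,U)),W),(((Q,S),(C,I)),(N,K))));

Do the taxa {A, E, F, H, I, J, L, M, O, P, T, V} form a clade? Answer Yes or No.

The MRCA of the listed taxa is the root, so the smallest clade containing them is the whole tree.
That clade also contains B, C, D, G, K, N, Q, R, S, U, W, which are not in the proposed group, so the group is not monophyletic.

No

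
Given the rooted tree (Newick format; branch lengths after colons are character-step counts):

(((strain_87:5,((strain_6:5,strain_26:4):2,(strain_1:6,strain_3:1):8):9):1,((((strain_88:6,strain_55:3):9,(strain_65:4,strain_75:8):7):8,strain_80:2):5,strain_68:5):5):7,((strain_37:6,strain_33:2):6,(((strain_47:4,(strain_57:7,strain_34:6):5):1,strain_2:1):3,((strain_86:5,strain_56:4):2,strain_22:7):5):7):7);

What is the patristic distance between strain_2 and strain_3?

The path runs strain_2 → … → MRCA → … → strain_3; the MRCA is the root of the tree.
Branch lengths along that path: 1 + 3 + 7 + 7 + 7 + 1 + 9 + 8 + 1 = 44.

44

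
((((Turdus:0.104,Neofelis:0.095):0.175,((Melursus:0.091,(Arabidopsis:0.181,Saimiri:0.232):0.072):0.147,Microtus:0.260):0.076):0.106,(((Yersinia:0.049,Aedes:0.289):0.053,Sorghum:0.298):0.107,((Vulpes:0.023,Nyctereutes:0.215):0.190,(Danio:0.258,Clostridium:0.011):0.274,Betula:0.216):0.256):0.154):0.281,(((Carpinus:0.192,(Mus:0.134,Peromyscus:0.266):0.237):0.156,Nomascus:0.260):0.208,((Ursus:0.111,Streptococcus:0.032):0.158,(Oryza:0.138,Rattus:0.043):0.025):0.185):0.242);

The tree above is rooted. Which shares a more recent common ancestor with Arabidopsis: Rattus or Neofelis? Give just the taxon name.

The MRCA of Arabidopsis and Neofelis subtends ((Turdus,Neofelis),((Melursus,(Arabidopsis,Saimiri)),Microtus)) (6 taxa).
The MRCA of Arabidopsis and Rattus is the root, subtending the entire tree (22 taxa).
The first is nested inside the second, so Arabidopsis shares a more recent common ancestor with Neofelis.

Neofelis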